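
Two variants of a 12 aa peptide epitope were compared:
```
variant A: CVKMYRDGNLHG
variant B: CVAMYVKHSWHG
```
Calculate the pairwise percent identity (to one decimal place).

50.0%

6 positions differ (3, 6, 7, 8, 9, 10), so 6 of 12 match: 6/12 = 50%.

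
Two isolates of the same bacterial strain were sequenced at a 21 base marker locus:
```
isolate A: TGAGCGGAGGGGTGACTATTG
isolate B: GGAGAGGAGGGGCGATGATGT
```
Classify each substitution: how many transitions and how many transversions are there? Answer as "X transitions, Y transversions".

Mismatches (1-based):
position 1: T→G (pyrimidine→purine, transversion)
position 5: C→A (pyrimidine→purine, transversion)
position 13: T→C (pyrimidine→pyrimidine, transition)
position 16: C→T (pyrimidine→pyrimidine, transition)
position 17: T→G (pyrimidine→purine, transversion)
position 20: T→G (pyrimidine→purine, transversion)
position 21: G→T (purine→pyrimidine, transversion)

2 transitions, 5 transversions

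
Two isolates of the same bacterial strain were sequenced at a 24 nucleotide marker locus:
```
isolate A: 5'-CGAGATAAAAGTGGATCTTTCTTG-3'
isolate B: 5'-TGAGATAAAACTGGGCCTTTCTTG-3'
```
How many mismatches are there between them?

Comparing position by position, 4 positions differ: 1 (C/T), 11 (G/C), 15 (A/G), 16 (T/C).

4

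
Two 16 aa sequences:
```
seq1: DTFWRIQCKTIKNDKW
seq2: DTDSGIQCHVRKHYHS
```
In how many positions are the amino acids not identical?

10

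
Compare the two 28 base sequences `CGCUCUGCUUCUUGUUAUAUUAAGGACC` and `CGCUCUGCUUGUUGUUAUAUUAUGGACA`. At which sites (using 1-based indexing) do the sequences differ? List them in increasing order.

11, 23, 28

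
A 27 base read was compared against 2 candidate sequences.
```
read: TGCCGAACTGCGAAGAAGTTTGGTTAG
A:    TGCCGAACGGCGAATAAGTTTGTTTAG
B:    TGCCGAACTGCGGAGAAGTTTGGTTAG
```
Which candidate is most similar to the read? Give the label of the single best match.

Hamming distances to read — A: 3; B: 1.
Smallest is B with 1 mismatch.

B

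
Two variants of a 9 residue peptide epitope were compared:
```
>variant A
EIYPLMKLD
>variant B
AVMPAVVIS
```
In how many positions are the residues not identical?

8

Comparing position by position, 8 positions differ: 1 (E/A), 2 (I/V), 3 (Y/M), 5 (L/A), 6 (M/V), 7 (K/V), 8 (L/I), 9 (D/S).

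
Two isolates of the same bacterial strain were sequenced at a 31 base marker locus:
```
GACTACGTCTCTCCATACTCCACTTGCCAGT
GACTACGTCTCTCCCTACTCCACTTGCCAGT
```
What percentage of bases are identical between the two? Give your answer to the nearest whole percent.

97%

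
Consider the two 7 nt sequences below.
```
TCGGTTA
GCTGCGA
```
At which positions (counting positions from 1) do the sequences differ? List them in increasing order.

Differences at position 1 (T→G), position 3 (G→T), position 5 (T→C), position 6 (T→G).

1, 3, 5, 6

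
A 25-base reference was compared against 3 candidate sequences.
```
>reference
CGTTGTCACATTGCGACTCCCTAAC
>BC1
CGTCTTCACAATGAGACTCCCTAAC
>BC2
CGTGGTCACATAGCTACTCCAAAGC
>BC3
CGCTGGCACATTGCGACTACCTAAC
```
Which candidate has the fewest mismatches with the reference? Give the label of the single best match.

BC1 differs at 4 bases; BC2 differs at 6 bases; BC3 differs at 3 bases. The closest is BC3.

BC3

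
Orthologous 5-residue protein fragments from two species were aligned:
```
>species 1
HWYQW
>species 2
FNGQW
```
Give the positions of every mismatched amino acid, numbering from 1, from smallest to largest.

Differences at position 1 (H→F), position 2 (W→N), position 3 (Y→G).

1, 2, 3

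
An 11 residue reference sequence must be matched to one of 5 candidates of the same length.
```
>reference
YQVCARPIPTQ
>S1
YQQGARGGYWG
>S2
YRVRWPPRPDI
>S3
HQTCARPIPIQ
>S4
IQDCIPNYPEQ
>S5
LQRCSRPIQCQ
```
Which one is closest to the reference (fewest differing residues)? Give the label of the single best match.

Hamming distances to reference — S1: 7; S2: 7; S3: 3; S4: 7; S5: 5.
Smallest is S3 with 3 mismatches.

S3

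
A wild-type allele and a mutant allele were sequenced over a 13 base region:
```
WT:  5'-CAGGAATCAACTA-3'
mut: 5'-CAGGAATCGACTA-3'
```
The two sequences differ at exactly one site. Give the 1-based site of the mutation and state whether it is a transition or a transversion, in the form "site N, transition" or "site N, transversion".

site 9, transition

Site 9 changes A→G. A is a purine and G is a purine, so this is a transition.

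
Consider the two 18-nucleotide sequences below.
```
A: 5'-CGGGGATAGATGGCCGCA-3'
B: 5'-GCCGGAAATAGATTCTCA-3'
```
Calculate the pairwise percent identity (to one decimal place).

Mismatches at positions 1, 2, 3, 7, 9, 11, 12, 13, 14, 16 (1-based): 10 of 18.
Identical positions: 8/18 = 44.44% → 44.4%.

44.4%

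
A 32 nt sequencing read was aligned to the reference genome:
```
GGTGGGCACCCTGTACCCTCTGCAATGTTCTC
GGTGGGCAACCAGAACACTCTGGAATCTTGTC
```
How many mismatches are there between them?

Mismatches (1-based): site 9: C→A; site 12: T→A; site 14: T→A; site 17: C→A; site 23: C→G; site 27: G→C; site 30: C→G.

7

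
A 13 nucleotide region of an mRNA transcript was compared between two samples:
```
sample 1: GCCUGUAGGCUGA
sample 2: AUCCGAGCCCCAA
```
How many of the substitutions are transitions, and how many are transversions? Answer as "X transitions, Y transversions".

Mismatches (1-based):
base 1: G→A (purine→purine, transition)
base 2: C→U (pyrimidine→pyrimidine, transition)
base 4: U→C (pyrimidine→pyrimidine, transition)
base 6: U→A (pyrimidine→purine, transversion)
base 7: A→G (purine→purine, transition)
base 8: G→C (purine→pyrimidine, transversion)
base 9: G→C (purine→pyrimidine, transversion)
base 11: U→C (pyrimidine→pyrimidine, transition)
base 12: G→A (purine→purine, transition)

6 transitions, 3 transversions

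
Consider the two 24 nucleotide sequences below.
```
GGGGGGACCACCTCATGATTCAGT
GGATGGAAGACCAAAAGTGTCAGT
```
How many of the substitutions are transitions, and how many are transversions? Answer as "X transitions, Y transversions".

1 transition, 8 transversions

Transitions (purine↔purine or pyrimidine↔pyrimidine): 3 G→A.
Transversions (purine↔pyrimidine): 4 G→T, 8 C→A, 9 C→G, 13 T→A, 14 C→A, 16 T→A, 18 A→T, 19 T→G.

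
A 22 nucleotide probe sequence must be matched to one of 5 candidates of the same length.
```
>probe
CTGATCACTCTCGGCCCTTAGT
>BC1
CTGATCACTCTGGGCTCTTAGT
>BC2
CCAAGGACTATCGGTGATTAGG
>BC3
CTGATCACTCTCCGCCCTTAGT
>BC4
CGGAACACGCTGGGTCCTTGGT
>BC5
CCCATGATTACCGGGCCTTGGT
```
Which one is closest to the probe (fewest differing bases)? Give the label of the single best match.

Hamming distances to probe — BC1: 2; BC2: 9; BC3: 1; BC4: 6; BC5: 8.
Smallest is BC3 with 1 mismatch.

BC3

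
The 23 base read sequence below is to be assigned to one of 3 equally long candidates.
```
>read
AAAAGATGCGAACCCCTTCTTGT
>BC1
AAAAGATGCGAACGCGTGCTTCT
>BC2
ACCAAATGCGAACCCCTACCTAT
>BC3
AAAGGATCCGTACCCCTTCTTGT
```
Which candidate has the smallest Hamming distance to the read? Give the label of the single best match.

Hamming distances to read — BC1: 4; BC2: 6; BC3: 3.
Smallest is BC3 with 3 mismatches.

BC3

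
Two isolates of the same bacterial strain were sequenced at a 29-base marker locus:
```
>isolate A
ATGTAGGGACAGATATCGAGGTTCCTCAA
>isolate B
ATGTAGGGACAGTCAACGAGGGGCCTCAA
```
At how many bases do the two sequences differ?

5

The sequences differ at bases 13, 14, 16, 22, 23 (1-based) — 5 in total.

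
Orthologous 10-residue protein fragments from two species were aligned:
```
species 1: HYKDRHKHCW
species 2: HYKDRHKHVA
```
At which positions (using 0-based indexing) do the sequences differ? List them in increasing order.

Scanning 0-based: 8: C/V; 9: W/A.

8, 9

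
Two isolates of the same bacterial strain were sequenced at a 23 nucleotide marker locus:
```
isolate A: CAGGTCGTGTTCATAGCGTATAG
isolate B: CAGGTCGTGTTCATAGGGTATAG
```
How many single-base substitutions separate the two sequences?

1

The sequences differ at sites 17 (1-based) — 1 in total.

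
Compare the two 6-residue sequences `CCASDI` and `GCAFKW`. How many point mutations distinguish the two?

Comparing position by position, 4 residues differ: 1 (C/G), 4 (S/F), 5 (D/K), 6 (I/W).

4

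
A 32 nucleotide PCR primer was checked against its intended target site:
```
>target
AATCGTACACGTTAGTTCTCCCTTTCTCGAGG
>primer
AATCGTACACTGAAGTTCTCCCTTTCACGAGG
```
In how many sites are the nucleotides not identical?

Mismatches (1-based): site 11: G→T; site 12: T→G; site 13: T→A; site 27: T→A.

4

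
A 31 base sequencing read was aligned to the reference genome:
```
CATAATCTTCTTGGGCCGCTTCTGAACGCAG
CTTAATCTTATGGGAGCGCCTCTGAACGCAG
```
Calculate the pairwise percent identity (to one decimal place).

Mismatches at positions 2, 10, 12, 15, 16, 20 (1-based): 6 of 31.
Identical positions: 25/31 = 80.65% → 80.6%.

80.6%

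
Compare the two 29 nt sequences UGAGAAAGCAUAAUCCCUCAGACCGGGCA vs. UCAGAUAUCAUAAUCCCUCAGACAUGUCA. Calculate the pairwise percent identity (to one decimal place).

79.3%

Mismatches at positions 2, 6, 8, 24, 25, 27 (1-based): 6 of 29.
Identical positions: 23/29 = 79.31% → 79.3%.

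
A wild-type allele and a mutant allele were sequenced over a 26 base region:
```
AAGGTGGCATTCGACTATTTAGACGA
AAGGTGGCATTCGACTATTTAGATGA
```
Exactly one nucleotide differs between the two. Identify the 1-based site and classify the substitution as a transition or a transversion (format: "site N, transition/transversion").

site 24, transition

Site 24 changes C→T. C is a pyrimidine and T is a pyrimidine, so this is a transition.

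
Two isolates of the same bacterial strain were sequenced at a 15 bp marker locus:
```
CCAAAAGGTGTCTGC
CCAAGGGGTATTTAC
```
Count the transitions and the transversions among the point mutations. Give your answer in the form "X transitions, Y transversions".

Transitions (purine↔purine or pyrimidine↔pyrimidine): 5 A→G, 6 A→G, 10 G→A, 12 C→T, 14 G→A.
Transversions (purine↔pyrimidine): none.

5 transitions, 0 transversions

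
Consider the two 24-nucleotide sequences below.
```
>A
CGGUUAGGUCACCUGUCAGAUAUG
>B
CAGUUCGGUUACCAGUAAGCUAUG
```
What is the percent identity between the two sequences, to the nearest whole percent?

Mismatches at positions 2, 6, 10, 14, 17, 20 (1-based): 6 of 24.
Identical positions: 18/24 = 75% → 75%.

75%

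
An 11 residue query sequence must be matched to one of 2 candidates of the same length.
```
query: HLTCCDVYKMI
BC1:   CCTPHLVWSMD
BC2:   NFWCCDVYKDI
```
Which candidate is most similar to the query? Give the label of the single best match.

BC2

BC1 differs at 8 residues; BC2 differs at 4 residues. The closest is BC2.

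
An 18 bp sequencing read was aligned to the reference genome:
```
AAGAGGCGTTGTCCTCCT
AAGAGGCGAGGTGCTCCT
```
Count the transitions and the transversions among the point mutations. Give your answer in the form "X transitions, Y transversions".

Mismatches (1-based):
position 9: T→A (pyrimidine→purine, transversion)
position 10: T→G (pyrimidine→purine, transversion)
position 13: C→G (pyrimidine→purine, transversion)

0 transitions, 3 transversions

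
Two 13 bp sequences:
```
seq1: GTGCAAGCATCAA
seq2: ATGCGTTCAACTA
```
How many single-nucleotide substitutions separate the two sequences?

6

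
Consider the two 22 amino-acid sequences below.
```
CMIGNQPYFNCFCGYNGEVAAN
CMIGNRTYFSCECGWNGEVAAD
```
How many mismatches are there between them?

6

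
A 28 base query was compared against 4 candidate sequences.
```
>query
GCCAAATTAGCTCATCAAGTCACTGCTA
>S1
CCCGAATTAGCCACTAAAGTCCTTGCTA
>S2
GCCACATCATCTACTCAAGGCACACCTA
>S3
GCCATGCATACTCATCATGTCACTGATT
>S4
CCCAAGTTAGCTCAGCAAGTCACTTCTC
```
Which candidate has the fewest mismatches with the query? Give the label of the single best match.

S4

Hamming distances to query — S1: 8; S2: 8; S3: 9; S4: 5.
Smallest is S4 with 5 mismatches.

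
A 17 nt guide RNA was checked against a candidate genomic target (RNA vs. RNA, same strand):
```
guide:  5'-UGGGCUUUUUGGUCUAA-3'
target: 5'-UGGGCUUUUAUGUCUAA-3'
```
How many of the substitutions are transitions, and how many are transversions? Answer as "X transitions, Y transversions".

0 transitions, 2 transversions

Transitions (purine↔purine or pyrimidine↔pyrimidine): none.
Transversions (purine↔pyrimidine): 10 U→A, 11 G→U.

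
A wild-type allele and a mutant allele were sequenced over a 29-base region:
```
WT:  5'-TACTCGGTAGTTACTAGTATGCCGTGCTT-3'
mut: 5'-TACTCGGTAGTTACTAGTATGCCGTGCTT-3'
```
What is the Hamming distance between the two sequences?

The two sequences are identical at every position.

0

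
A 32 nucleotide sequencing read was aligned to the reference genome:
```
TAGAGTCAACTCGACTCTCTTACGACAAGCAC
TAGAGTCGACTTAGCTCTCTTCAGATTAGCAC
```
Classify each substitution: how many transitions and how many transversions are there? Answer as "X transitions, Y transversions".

Transitions (purine↔purine or pyrimidine↔pyrimidine): 8 A→G, 12 C→T, 13 G→A, 14 A→G, 26 C→T.
Transversions (purine↔pyrimidine): 22 A→C, 23 C→A, 27 A→T.

5 transitions, 3 transversions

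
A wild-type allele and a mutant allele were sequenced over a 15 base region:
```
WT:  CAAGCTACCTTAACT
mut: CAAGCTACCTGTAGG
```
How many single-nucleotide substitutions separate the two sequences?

Comparing position by position, 4 bases differ: 11 (T/G), 12 (A/T), 14 (C/G), 15 (T/G).

4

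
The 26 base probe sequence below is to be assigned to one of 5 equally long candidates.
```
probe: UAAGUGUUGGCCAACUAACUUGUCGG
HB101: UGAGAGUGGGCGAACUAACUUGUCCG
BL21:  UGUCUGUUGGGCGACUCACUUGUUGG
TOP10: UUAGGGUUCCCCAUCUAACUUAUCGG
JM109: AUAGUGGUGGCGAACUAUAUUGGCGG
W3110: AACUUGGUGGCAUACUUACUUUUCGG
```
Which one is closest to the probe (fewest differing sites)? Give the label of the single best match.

HB101

Hamming distances to probe — HB101: 5; BL21: 7; TOP10: 6; JM109: 7; W3110: 8.
Smallest is HB101 with 5 mismatches.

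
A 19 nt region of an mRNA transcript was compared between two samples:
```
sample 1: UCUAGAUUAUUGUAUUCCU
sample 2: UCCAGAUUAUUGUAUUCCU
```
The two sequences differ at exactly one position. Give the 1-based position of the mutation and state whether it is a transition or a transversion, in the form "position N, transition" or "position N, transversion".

position 3, transition

The sequences differ only at position 3: U→C (pyrimidine→pyrimidine), a transition.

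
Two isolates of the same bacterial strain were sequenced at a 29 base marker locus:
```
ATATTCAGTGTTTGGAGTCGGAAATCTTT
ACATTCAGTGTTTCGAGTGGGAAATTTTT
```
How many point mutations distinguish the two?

4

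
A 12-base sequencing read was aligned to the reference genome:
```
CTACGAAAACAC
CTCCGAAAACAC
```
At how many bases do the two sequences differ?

The sequences differ at bases 3 (1-based) — 1 in total.

1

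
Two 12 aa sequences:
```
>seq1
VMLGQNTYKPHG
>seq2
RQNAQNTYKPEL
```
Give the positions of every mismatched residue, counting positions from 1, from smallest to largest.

Scanning 1-based: 1: V/R; 2: M/Q; 3: L/N; 4: G/A; 11: H/E; 12: G/L.

1, 2, 3, 4, 11, 12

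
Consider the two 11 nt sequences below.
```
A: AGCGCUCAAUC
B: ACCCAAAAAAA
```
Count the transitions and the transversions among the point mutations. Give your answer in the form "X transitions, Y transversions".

0 transitions, 7 transversions

Transitions (purine↔purine or pyrimidine↔pyrimidine): none.
Transversions (purine↔pyrimidine): 2 G→C, 4 G→C, 5 C→A, 6 U→A, 7 C→A, 10 U→A, 11 C→A.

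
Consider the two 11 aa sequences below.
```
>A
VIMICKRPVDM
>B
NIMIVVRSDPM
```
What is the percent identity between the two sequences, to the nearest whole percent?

45%

Mismatches at positions 1, 5, 6, 8, 9, 10 (1-based): 6 of 11.
Identical positions: 5/11 = 45.45% → 45%.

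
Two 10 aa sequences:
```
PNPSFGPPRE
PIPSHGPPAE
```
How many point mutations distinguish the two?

3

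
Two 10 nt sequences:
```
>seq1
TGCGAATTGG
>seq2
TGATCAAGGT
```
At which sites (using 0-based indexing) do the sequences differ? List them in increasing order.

Differences at site 2 (C→A), site 3 (G→T), site 4 (A→C), site 6 (T→A), site 7 (T→G), site 9 (G→T).

2, 3, 4, 6, 7, 9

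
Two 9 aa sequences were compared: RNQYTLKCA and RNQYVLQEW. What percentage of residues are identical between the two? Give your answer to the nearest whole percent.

56%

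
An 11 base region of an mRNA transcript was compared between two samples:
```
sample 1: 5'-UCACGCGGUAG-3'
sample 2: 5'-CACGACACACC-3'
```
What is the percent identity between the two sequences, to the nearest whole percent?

Mismatches at positions 1, 2, 3, 4, 5, 7, 8, 9, 10, 11 (1-based): 10 of 11.
Identical positions: 1/11 = 9.091% → 9%.

9%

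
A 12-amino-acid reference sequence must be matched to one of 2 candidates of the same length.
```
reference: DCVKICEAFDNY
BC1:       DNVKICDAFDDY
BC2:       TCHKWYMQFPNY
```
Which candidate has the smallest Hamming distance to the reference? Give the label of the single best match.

BC1

Hamming distances to reference — BC1: 3; BC2: 7.
Smallest is BC1 with 3 mismatches.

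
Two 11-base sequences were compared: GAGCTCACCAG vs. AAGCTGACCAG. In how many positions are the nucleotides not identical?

2

Mismatches (1-based): position 1: G→A; position 6: C→G.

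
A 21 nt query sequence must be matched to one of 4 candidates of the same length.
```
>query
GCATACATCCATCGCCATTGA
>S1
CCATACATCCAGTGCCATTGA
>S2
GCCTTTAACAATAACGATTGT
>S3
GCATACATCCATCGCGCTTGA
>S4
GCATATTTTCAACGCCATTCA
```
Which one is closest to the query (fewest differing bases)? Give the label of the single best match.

S3

S1 differs at 3 bases; S2 differs at 9 bases; S3 differs at 2 bases; S4 differs at 5 bases. The closest is S3.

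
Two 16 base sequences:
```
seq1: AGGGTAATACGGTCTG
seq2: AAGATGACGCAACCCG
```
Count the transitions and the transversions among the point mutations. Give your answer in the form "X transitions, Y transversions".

9 transitions, 0 transversions

Transitions (purine↔purine or pyrimidine↔pyrimidine): 2 G→A, 4 G→A, 6 A→G, 8 T→C, 9 A→G, 11 G→A, 12 G→A, 13 T→C, 15 T→C.
Transversions (purine↔pyrimidine): none.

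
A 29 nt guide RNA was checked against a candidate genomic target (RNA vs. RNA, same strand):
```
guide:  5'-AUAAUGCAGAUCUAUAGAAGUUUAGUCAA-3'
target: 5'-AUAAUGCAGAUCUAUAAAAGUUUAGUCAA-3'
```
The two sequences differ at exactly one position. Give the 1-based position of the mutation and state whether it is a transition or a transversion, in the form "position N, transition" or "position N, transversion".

position 17, transition

Position 17 changes G→A. G is a purine and A is a purine, so this is a transition.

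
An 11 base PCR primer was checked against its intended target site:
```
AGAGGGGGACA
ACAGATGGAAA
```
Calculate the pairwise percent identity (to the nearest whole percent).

64%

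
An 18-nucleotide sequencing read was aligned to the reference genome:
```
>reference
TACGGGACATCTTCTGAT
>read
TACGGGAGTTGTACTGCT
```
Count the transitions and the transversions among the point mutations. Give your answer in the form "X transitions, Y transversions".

Transitions (purine↔purine or pyrimidine↔pyrimidine): none.
Transversions (purine↔pyrimidine): 8 C→G, 9 A→T, 11 C→G, 13 T→A, 17 A→C.

0 transitions, 5 transversions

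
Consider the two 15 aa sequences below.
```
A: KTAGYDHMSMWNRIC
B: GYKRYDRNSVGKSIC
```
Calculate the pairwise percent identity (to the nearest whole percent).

33%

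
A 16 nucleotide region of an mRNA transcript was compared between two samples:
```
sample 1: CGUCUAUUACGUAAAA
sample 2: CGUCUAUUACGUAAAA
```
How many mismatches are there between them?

The two sequences are identical at every position.

0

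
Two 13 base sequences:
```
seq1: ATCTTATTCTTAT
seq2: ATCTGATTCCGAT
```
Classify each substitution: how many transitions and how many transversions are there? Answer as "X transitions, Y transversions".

Mismatches (1-based):
base 5: T→G (pyrimidine→purine, transversion)
base 10: T→C (pyrimidine→pyrimidine, transition)
base 11: T→G (pyrimidine→purine, transversion)

1 transition, 2 transversions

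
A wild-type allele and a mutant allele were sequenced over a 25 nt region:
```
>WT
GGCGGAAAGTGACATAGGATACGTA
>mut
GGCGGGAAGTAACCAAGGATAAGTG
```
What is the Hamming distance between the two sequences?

6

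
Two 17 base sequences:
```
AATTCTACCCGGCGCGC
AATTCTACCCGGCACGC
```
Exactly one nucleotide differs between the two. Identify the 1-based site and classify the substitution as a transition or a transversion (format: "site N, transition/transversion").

Site 14 changes G→A. G is a purine and A is a purine, so this is a transition.

site 14, transition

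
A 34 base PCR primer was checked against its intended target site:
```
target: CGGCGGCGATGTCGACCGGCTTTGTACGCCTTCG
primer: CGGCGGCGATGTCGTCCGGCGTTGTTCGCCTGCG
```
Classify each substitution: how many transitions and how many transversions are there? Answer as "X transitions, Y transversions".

Mismatches (1-based):
position 15: A→T (purine→pyrimidine, transversion)
position 21: T→G (pyrimidine→purine, transversion)
position 26: A→T (purine→pyrimidine, transversion)
position 32: T→G (pyrimidine→purine, transversion)

0 transitions, 4 transversions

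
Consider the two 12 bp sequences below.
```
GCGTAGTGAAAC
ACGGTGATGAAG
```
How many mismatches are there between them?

Comparing position by position, 7 sites differ: 1 (G/A), 4 (T/G), 5 (A/T), 7 (T/A), 8 (G/T), 9 (A/G), 12 (C/G).

7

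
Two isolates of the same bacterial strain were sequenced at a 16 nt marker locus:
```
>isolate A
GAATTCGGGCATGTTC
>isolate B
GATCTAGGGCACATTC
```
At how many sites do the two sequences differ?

Comparing position by position, 5 sites differ: 3 (A/T), 4 (T/C), 6 (C/A), 12 (T/C), 13 (G/A).

5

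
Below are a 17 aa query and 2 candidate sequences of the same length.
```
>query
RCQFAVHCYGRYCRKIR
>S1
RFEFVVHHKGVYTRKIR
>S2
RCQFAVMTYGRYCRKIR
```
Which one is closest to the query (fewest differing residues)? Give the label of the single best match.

S2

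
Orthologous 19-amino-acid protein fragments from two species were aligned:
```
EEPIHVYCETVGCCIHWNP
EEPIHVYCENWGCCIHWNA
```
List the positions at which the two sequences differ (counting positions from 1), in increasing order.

10, 11, 19

Scanning 1-based: 10: T/N; 11: V/W; 19: P/A.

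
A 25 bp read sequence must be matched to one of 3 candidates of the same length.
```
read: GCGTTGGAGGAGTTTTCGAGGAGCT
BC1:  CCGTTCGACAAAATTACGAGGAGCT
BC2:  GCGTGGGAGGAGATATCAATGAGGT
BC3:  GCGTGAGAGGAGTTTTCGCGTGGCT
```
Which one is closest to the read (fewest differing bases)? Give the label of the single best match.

Hamming distances to read — BC1: 7; BC2: 6; BC3: 5.
Smallest is BC3 with 5 mismatches.

BC3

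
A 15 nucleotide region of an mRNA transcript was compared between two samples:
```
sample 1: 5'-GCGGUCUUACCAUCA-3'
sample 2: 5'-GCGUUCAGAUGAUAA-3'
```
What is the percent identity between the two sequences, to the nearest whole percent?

6 positions differ (4, 7, 8, 10, 11, 14), so 9 of 15 match: 9/15 = 60%.

60%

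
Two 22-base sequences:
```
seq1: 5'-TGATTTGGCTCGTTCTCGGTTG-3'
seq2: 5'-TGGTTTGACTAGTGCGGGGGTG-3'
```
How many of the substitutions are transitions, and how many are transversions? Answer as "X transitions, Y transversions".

2 transitions, 5 transversions

Transitions (purine↔purine or pyrimidine↔pyrimidine): 3 A→G, 8 G→A.
Transversions (purine↔pyrimidine): 11 C→A, 14 T→G, 16 T→G, 17 C→G, 20 T→G.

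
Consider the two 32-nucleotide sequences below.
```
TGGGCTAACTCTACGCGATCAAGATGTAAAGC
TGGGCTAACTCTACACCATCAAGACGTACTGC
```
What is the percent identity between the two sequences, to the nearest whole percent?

Mismatches at positions 15, 17, 25, 29, 30 (1-based): 5 of 32.
Identical positions: 27/32 = 84.38% → 84%.

84%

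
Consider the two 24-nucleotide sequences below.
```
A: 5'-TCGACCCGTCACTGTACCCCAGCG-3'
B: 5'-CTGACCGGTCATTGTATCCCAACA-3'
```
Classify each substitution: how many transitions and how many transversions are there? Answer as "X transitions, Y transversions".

6 transitions, 1 transversion

Mismatches (1-based):
base 1: T→C (pyrimidine→pyrimidine, transition)
base 2: C→T (pyrimidine→pyrimidine, transition)
base 7: C→G (pyrimidine→purine, transversion)
base 12: C→T (pyrimidine→pyrimidine, transition)
base 17: C→T (pyrimidine→pyrimidine, transition)
base 22: G→A (purine→purine, transition)
base 24: G→A (purine→purine, transition)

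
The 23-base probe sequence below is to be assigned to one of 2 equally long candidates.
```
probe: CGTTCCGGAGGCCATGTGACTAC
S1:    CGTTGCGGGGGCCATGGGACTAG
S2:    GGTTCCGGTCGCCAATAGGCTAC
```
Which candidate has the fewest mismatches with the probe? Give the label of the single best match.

Hamming distances to probe — S1: 4; S2: 7.
Smallest is S1 with 4 mismatches.

S1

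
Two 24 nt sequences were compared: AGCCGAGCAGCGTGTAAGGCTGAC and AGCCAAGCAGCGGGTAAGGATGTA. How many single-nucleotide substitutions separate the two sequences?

5

Mismatches (1-based): site 5: G→A; site 13: T→G; site 20: C→A; site 23: A→T; site 24: C→A.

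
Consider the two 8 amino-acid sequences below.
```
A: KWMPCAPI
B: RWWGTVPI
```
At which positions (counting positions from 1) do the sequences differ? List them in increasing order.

Differences at position 1 (K→R), position 3 (M→W), position 4 (P→G), position 5 (C→T), position 6 (A→V).

1, 3, 4, 5, 6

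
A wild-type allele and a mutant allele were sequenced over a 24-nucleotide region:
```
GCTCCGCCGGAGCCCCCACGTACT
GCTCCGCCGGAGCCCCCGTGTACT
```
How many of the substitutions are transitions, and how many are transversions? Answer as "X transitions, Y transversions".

2 transitions, 0 transversions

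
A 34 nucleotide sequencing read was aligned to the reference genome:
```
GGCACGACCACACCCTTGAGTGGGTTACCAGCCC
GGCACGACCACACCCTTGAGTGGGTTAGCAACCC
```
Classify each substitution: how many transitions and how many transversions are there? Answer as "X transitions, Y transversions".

1 transition, 1 transversion

Transitions (purine↔purine or pyrimidine↔pyrimidine): 31 G→A.
Transversions (purine↔pyrimidine): 28 C→G.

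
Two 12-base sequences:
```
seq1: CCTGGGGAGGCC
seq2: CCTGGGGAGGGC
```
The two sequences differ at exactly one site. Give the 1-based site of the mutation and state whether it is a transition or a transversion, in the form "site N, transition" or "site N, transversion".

site 11, transversion

Site 11 changes C→G. C is a pyrimidine and G is a purine, so this is a transversion.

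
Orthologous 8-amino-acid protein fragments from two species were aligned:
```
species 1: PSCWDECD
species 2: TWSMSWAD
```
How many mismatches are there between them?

Comparing position by position, 7 positions differ: 1 (P/T), 2 (S/W), 3 (C/S), 4 (W/M), 5 (D/S), 6 (E/W), 7 (C/A).

7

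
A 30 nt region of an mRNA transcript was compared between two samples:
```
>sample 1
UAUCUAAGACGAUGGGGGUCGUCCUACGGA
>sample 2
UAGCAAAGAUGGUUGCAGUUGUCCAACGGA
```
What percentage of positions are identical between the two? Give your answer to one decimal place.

Mismatches at positions 3, 5, 10, 12, 14, 16, 17, 20, 25 (1-based): 9 of 30.
Identical positions: 21/30 = 70% → 70.0%.

70.0%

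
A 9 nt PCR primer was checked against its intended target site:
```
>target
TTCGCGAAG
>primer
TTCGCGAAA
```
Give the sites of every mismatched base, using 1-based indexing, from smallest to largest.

Differences at site 9 (G→A).

9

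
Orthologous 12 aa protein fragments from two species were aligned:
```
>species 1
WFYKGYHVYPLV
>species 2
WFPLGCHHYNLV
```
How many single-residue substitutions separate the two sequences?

Mismatches (1-based): residue 3: Y→P; residue 4: K→L; residue 6: Y→C; residue 8: V→H; residue 10: P→N.

5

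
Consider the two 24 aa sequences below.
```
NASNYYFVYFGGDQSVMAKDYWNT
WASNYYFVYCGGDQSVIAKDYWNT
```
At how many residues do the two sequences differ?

3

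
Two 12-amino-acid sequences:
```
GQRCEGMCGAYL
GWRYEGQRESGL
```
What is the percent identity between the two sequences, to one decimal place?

41.7%

7 positions differ (2, 4, 7, 8, 9, 10, 11), so 5 of 12 match: 5/12 = 41.67%.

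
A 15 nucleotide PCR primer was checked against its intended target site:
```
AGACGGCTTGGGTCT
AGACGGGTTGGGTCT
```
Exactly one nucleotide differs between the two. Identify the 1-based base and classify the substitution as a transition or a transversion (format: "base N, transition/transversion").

base 7, transversion

The sequences differ only at base 7: C→G (pyrimidine→purine), a transversion.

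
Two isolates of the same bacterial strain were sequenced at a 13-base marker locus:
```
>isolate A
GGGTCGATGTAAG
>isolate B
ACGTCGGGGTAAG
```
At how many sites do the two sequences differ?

4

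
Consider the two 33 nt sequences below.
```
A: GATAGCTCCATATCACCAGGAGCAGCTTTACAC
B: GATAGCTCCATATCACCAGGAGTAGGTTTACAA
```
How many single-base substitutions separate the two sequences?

3

Mismatches (1-based): site 23: C→T; site 26: C→G; site 33: C→A.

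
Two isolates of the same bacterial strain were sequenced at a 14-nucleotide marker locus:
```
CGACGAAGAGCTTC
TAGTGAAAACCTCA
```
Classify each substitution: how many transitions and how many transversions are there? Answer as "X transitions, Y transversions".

6 transitions, 2 transversions

Mismatches (1-based):
base 1: C→T (pyrimidine→pyrimidine, transition)
base 2: G→A (purine→purine, transition)
base 3: A→G (purine→purine, transition)
base 4: C→T (pyrimidine→pyrimidine, transition)
base 8: G→A (purine→purine, transition)
base 10: G→C (purine→pyrimidine, transversion)
base 13: T→C (pyrimidine→pyrimidine, transition)
base 14: C→A (pyrimidine→purine, transversion)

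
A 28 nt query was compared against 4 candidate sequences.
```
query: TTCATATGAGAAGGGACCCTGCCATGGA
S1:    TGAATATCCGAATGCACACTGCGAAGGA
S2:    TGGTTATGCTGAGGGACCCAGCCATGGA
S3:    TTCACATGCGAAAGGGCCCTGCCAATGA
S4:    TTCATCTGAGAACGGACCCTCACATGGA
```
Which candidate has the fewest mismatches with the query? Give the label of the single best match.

S4

Hamming distances to query — S1: 9; S2: 7; S3: 6; S4: 4.
Smallest is S4 with 4 mismatches.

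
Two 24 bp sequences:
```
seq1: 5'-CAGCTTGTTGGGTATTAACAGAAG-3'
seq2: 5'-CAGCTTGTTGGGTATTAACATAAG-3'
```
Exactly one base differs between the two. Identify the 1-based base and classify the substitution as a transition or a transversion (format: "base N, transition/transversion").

base 21, transversion

The sequences differ only at base 21: G→T (purine→pyrimidine), a transversion.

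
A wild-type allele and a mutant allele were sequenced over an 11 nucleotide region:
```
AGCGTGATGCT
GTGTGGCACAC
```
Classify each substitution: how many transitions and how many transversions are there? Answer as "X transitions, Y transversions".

2 transitions, 8 transversions

Transitions (purine↔purine or pyrimidine↔pyrimidine): 1 A→G, 11 T→C.
Transversions (purine↔pyrimidine): 2 G→T, 3 C→G, 4 G→T, 5 T→G, 7 A→C, 8 T→A, 9 G→C, 10 C→A.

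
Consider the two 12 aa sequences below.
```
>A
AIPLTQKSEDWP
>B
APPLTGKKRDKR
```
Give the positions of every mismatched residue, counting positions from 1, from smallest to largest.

2, 6, 8, 9, 11, 12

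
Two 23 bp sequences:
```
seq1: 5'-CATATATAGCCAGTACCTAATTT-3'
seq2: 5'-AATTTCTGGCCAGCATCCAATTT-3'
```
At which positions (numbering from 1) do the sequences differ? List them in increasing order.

1, 4, 6, 8, 14, 16, 18

Scanning 1-based: 1: C/A; 4: A/T; 6: A/C; 8: A/G; 14: T/C; 16: C/T; 18: T/C.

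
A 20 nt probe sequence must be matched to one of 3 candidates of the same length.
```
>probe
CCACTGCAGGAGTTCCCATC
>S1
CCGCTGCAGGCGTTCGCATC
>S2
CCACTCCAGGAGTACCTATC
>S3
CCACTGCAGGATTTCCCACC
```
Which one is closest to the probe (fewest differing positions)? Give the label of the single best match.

S3

Hamming distances to probe — S1: 3; S2: 3; S3: 2.
Smallest is S3 with 2 mismatches.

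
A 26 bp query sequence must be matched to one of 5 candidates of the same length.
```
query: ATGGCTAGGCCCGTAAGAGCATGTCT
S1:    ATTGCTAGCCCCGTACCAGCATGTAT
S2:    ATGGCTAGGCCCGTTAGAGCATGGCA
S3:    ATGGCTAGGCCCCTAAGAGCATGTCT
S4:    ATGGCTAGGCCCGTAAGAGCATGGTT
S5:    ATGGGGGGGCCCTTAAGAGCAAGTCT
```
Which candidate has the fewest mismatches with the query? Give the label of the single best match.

S3

S1 differs at 5 positions; S2 differs at 3 positions; S3 differs at 1 position; S4 differs at 2 positions; S5 differs at 5 positions. The closest is S3.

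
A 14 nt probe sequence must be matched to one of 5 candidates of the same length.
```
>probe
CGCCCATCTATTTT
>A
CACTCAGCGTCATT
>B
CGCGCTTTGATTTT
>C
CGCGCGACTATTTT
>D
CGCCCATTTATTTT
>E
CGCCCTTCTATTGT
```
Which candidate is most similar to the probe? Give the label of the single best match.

D

A differs at 7 bases; B differs at 4 bases; C differs at 3 bases; D differs at 1 base; E differs at 2 bases. The closest is D.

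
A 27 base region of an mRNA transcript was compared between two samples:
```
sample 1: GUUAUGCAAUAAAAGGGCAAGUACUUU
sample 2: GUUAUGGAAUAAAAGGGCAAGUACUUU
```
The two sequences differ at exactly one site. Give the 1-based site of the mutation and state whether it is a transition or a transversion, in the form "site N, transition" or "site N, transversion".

site 7, transversion

The sequences differ only at site 7: C→G (pyrimidine→purine), a transversion.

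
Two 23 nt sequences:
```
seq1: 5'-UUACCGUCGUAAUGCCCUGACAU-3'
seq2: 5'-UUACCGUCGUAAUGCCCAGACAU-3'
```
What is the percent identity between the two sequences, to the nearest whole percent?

96%

Mismatch at position 18 (1-based): 1 of 23.
Identical positions: 22/23 = 95.65% → 96%.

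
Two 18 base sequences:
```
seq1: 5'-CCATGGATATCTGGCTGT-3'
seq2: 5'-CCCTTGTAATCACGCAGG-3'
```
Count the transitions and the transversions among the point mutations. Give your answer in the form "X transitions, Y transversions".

Mismatches (1-based):
position 3: A→C (purine→pyrimidine, transversion)
position 5: G→T (purine→pyrimidine, transversion)
position 7: A→T (purine→pyrimidine, transversion)
position 8: T→A (pyrimidine→purine, transversion)
position 12: T→A (pyrimidine→purine, transversion)
position 13: G→C (purine→pyrimidine, transversion)
position 16: T→A (pyrimidine→purine, transversion)
position 18: T→G (pyrimidine→purine, transversion)

0 transitions, 8 transversions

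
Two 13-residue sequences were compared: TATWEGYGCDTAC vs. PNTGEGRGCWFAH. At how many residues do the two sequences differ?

7

Comparing position by position, 7 residues differ: 1 (T/P), 2 (A/N), 4 (W/G), 7 (Y/R), 10 (D/W), 11 (T/F), 13 (C/H).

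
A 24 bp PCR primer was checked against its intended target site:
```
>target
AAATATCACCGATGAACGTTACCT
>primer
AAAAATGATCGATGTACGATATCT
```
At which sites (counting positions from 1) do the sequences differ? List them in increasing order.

4, 7, 9, 15, 19, 22

Differences at site 4 (T→A), site 7 (C→G), site 9 (C→T), site 15 (A→T), site 19 (T→A), site 22 (C→T).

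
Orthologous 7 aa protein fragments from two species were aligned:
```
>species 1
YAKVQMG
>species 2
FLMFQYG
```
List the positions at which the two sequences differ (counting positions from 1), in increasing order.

Scanning 1-based: 1: Y/F; 2: A/L; 3: K/M; 4: V/F; 6: M/Y.

1, 2, 3, 4, 6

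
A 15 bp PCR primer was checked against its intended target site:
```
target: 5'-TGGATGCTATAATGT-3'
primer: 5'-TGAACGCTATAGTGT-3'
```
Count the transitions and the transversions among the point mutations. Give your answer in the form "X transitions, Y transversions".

3 transitions, 0 transversions

Mismatches (1-based):
site 3: G→A (purine→purine, transition)
site 5: T→C (pyrimidine→pyrimidine, transition)
site 12: A→G (purine→purine, transition)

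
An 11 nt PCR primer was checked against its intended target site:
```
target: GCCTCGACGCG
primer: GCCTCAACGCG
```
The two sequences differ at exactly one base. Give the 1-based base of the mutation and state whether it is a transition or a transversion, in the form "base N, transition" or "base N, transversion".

base 6, transition

Base 6 changes G→A. G is a purine and A is a purine, so this is a transition.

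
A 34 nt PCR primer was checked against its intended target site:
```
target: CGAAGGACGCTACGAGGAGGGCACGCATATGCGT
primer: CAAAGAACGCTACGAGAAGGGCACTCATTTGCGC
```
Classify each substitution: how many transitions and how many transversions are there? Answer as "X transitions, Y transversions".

4 transitions, 2 transversions

Transitions (purine↔purine or pyrimidine↔pyrimidine): 2 G→A, 6 G→A, 17 G→A, 34 T→C.
Transversions (purine↔pyrimidine): 25 G→T, 29 A→T.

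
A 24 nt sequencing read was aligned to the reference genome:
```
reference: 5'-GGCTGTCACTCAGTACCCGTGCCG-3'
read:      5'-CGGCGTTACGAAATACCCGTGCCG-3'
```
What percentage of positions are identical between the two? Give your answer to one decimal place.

70.8%

7 positions differ (1, 3, 4, 7, 10, 11, 13), so 17 of 24 match: 17/24 = 70.83%.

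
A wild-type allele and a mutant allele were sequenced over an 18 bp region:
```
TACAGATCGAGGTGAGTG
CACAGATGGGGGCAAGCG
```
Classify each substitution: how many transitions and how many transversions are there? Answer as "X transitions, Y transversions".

5 transitions, 1 transversion

Transitions (purine↔purine or pyrimidine↔pyrimidine): 1 T→C, 10 A→G, 13 T→C, 14 G→A, 17 T→C.
Transversions (purine↔pyrimidine): 8 C→G.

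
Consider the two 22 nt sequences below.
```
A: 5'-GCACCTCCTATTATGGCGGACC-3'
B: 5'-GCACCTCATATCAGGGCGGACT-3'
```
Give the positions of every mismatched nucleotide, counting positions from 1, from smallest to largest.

Differences at position 8 (C→A), position 12 (T→C), position 14 (T→G), position 22 (C→T).

8, 12, 14, 22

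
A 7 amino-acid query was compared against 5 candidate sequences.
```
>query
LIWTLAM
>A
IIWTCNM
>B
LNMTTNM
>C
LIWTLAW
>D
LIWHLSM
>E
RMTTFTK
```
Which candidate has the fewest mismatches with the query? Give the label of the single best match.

A differs at 3 positions; B differs at 4 positions; C differs at 1 position; D differs at 2 positions; E differs at 6 positions. The closest is C.

C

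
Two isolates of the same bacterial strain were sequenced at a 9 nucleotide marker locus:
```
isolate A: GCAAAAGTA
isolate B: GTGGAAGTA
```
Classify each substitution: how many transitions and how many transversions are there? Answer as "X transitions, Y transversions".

3 transitions, 0 transversions

Mismatches (1-based):
position 2: C→T (pyrimidine→pyrimidine, transition)
position 3: A→G (purine→purine, transition)
position 4: A→G (purine→purine, transition)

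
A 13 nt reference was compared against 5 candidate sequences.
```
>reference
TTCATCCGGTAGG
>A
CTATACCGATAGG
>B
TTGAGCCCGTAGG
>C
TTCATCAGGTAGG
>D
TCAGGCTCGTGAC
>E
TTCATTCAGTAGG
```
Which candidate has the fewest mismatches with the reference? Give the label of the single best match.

A differs at 5 sites; B differs at 3 sites; C differs at 1 site; D differs at 9 sites; E differs at 2 sites. The closest is C.

C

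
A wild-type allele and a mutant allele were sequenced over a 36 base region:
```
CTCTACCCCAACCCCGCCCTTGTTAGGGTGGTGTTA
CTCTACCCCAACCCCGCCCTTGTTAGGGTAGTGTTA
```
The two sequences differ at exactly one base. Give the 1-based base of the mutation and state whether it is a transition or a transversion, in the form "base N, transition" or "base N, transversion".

Base 30 changes G→A. G is a purine and A is a purine, so this is a transition.

base 30, transition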